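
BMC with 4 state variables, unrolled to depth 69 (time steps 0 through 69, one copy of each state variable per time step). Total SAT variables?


BMC unrolls to depth k, creating one copy of each state var for steps 0..k.
Step count = 69 + 1 = 70 (steps 0 through 69)
Vars per step = 4
Total = 4 * 70 = 280

280


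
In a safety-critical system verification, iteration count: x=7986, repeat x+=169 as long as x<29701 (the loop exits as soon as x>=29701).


Step 1: x goes from 7986 toward 29701 by 169; the body runs while x<29701, so iterations = ceil((bound-start)/step)
Step 2: Distance=21715
Step 3: ceil(21715/169)=129

129


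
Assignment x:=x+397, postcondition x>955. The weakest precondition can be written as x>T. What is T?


Formula: wp(x:=E, P) = P[E/x] (substitute E for x in postcondition)
Step 1: Postcondition: x>955
Step 2: Substitute x+397 for x: x+397>955
Step 3: Solve for x: x > 955-397 = 558

558


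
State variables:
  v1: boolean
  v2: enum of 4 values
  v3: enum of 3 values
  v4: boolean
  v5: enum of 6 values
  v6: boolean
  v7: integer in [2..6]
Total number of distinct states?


State space = product of domain sizes of all variables.
Domain sizes:
  v1 (boolean): 2
  v2 (enum of 4 values): 4
  v3 (enum of 3 values): 3
  v4 (boolean): 2
  v5 (enum of 6 values): 6
  v6 (boolean): 2
  v7 (integer in [2..6]): 5
Product = 2 * 4 * 3 * 2 * 6 * 2 * 5 = 2880

2880


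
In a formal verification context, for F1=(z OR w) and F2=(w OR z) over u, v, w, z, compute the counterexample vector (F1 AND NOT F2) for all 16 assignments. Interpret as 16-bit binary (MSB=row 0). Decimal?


F1 = (z OR w)
F2 = (w OR z)
Counterexample to F1=>F2 is where F1=1 and F2=0.
Evaluate each row (bits = u,v,w,z, MSB first):
  row 0 [0000]: F1=0 F2=0 -> F1&~F2 -> 0
  row 1 [0001]: F1=1 F2=1 -> F1&~F2 -> 0
  row 2 [0010]: F1=1 F2=1 -> F1&~F2 -> 0
  row 3 [0011]: F1=1 F2=1 -> F1&~F2 -> 0
  row 4 [0100]: F1=0 F2=0 -> F1&~F2 -> 0
  row 5 [0101]: F1=1 F2=1 -> F1&~F2 -> 0
  row 6 [0110]: F1=1 F2=1 -> F1&~F2 -> 0
  row 7 [0111]: F1=1 F2=1 -> F1&~F2 -> 0
  row 8 [1000]: F1=0 F2=0 -> F1&~F2 -> 0
  row 9 [1001]: F1=1 F2=1 -> F1&~F2 -> 0
  row 10 [1010]: F1=1 F2=1 -> F1&~F2 -> 0
  row 11 [1011]: F1=1 F2=1 -> F1&~F2 -> 0
  row 12 [1100]: F1=0 F2=0 -> F1&~F2 -> 0
  row 13 [1101]: F1=1 F2=1 -> F1&~F2 -> 0
  row 14 [1110]: F1=1 F2=1 -> F1&~F2 -> 0
  row 15 [1111]: F1=1 F2=1 -> F1&~F2 -> 0
Full result column, 4 rows per line (u,v fixed per line; w,z runs 00..11 left to right):
  rows 0-3 [u,v=00]: 0000  = hex 0
  rows 4-7 [u,v=01]: 0000  = hex 0
  rows 8-11 [u,v=10]: 0000  = hex 0
  rows 12-15 [u,v=11]: 0000  = hex 0
Counterexample vector (row 0 .. row 15) = 0000000000000000
Output column grouped in 4s = 0000 0000 0000 0000 = 0x0000
Convert to decimal digit by digit (value = value*16 + digit):
  0 -> 0
  0*16 + 0 = 0
  0*16 + 0 = 0
  0*16 + 0 = 0
Decimal = 0

0


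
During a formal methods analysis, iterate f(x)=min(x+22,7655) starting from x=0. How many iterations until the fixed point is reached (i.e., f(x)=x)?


Step 1: x=0, cap=7655, increment=22
Step 2: x grows by 22 each step until capped at 7655; fixed point is x=7655
Step 3: iterations = ceil(7655/22) = 348

348


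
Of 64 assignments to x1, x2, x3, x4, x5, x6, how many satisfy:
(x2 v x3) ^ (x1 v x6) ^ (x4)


CNF with 3 clauses over 6 vars (64 assignments).
An assignment satisfies CNF iff every clause has >=1 true literal.
Check each row (bits = x1,x2,x3,x4,x5,x6; clause T/F shown):
  row 0 [000000]: clauses=FFF -> 0
  row 1 [000001]: clauses=FTF -> 0
  row 2 [000010]: clauses=FFF -> 0
  row 3 [000011]: clauses=FTF -> 0
  row 4 [000100]: clauses=FFT -> 0
  (every remaining row is evaluated the same way; all 64 results are listed next)
Full result column, 8 rows per line (x1,x2,x3 fixed per line; x4,x5,x6 runs 000..111 left to right):
  rows 0-7 [x1,x2,x3=000]: 00000000  (ones: 0)
  rows 8-15 [x1,x2,x3=001]: 00000101  (ones: 2)
  rows 16-23 [x1,x2,x3=010]: 00000101  (ones: 2)
  rows 24-31 [x1,x2,x3=011]: 00000101  (ones: 2)
  rows 32-39 [x1,x2,x3=100]: 00000000  (ones: 0)
  rows 40-47 [x1,x2,x3=101]: 00001111  (ones: 4)
  rows 48-55 [x1,x2,x3=110]: 00001111  (ones: 4)
  rows 56-63 [x1,x2,x3=111]: 00001111  (ones: 4)
Satisfying assignments = 0+2+2+2+0+4+4+4 = 18

18


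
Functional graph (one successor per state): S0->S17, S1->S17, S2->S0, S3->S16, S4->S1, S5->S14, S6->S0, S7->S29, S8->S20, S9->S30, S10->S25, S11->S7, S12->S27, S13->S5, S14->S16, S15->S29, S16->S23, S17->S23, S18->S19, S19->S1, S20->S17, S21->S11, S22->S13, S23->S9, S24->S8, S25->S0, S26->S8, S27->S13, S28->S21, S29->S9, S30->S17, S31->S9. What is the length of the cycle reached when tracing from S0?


Trace from S0 until a state repeats:
  S0 -> S17 -> S23 -> S9 -> S30 -> S17
S17 first seen at step 1, revisited at step 5.
Cycle length = 5 - 1 = 4

4


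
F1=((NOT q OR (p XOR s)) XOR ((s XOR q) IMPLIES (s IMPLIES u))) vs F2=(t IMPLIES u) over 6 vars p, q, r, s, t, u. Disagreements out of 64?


F1 = ((NOT q OR (p XOR s)) XOR ((s XOR q) IMPLIES (s IMPLIES u)))
F2 = (t IMPLIES u)
Evaluate both on each of 64 rows (bits = p,q,r,s,t,u):
  row 0 [000000]: F1=0 F2=1 (differ) -> 1
  row 1 [000001]: F1=0 F2=1 (differ) -> 1
  row 2 [000010]: F1=0 F2=0 -> 0
  row 3 [000011]: F1=0 F2=1 (differ) -> 1
  row 4 [000100]: F1=1 F2=1 -> 0
  (every remaining row is evaluated the same way; all 64 results are listed next)
Full result column, 8 rows per line (p,q,r fixed per line; s,t,u runs 000..111 left to right):
  rows 0-7 [p,q,r=000]: 11010111  (ones: 6)
  rows 8-15 [p,q,r=001]: 11010111  (ones: 6)
  rows 16-23 [p,q,r=010]: 00101101  (ones: 4)
  rows 24-31 [p,q,r=011]: 00101101  (ones: 4)
  rows 32-39 [p,q,r=100]: 11010111  (ones: 6)
  rows 40-47 [p,q,r=101]: 11010111  (ones: 6)
  rows 48-55 [p,q,r=110]: 11010010  (ones: 4)
  rows 56-63 [p,q,r=111]: 11010010  (ones: 4)
Disagreements = 6+6+4+4+6+6+4+4 = 40

40


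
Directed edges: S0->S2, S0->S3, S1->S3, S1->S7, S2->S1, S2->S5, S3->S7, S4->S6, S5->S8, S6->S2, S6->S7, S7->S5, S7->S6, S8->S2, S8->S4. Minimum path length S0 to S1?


BFS layer-by-layer from S0:
  dist 0: {S0}
  dist 1: {S2, S3}
  dist 2: {S1, S5, S7}
  -> S1 reached at distance 2
Shortest path length = 2

2


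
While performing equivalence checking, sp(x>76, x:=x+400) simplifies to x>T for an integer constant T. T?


Formula: sp(P, x:=E) = exists old_x. (x = E[old_x/x]) AND P[old_x/x] (old_x is the value of x before the assignment; eliminate old_x by solving x = E[old_x/x] for old_x)
Step 1: Precondition P: x>76, i.e. old_x > 76
Step 2: Assignment gives x = old_x + 400, so old_x = x - 400
Step 3: Substitute into P: x - 400 > 76
Step 4: Simplify: x > 76+400 = 476

476


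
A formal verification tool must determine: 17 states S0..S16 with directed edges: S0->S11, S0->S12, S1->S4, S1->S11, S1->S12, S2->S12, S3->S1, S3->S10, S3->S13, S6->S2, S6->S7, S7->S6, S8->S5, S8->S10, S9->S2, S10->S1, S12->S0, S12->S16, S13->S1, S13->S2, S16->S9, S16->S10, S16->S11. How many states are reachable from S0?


BFS from S0:
  layer 0: {S0}
  layer 1: {S11, S12}
  layer 2: {S16}
  layer 3: {S9, S10}
  layer 4: {S1, S2}
  layer 5: {S4}
Reachable set: {S0, S1, S2, S4, S9, S10, S11, S12, S16}
Count = 9

9


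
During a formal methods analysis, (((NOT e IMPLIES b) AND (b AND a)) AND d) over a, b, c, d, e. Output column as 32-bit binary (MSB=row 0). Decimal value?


Formula: (((NOT e IMPLIES b) AND (b AND a)) AND d) over a, b, c, d, e (32 rows)
Evaluate each row (bits = a,b,c,d,e, MSB first):
  row 0 [00000]: (((NOT 0 IMPLIES 0) AND (0 AND 0)) AND 0) -> 0
  row 1 [00001]: (((NOT 1 IMPLIES 0) AND (0 AND 0)) AND 0) -> 0
  row 2 [00010]: (((NOT 0 IMPLIES 0) AND (0 AND 0)) AND 1) -> 0
  row 3 [00011]: (((NOT 1 IMPLIES 0) AND (0 AND 0)) AND 1) -> 0
  row 4 [00100]: (((NOT 0 IMPLIES 0) AND (0 AND 0)) AND 0) -> 0
  row 5 [00101]: (((NOT 1 IMPLIES 0) AND (0 AND 0)) AND 0) -> 0
  row 6 [00110]: (((NOT 0 IMPLIES 0) AND (0 AND 0)) AND 1) -> 0
  row 7 [00111]: (((NOT 1 IMPLIES 0) AND (0 AND 0)) AND 1) -> 0
  row 8 [01000]: (((NOT 0 IMPLIES 1) AND (1 AND 0)) AND 0) -> 0
  row 9 [01001]: (((NOT 1 IMPLIES 1) AND (1 AND 0)) AND 0) -> 0
  row 10 [01010]: (((NOT 0 IMPLIES 1) AND (1 AND 0)) AND 1) -> 0
  row 11 [01011]: (((NOT 1 IMPLIES 1) AND (1 AND 0)) AND 1) -> 0
  row 12 [01100]: (((NOT 0 IMPLIES 1) AND (1 AND 0)) AND 0) -> 0
  row 13 [01101]: (((NOT 1 IMPLIES 1) AND (1 AND 0)) AND 0) -> 0
  row 14 [01110]: (((NOT 0 IMPLIES 1) AND (1 AND 0)) AND 1) -> 0
  row 15 [01111]: (((NOT 1 IMPLIES 1) AND (1 AND 0)) AND 1) -> 0
  row 16 [10000]: (((NOT 0 IMPLIES 0) AND (0 AND 1)) AND 0) -> 0
  row 17 [10001]: (((NOT 1 IMPLIES 0) AND (0 AND 1)) AND 0) -> 0
  row 18 [10010]: (((NOT 0 IMPLIES 0) AND (0 AND 1)) AND 1) -> 0
  row 19 [10011]: (((NOT 1 IMPLIES 0) AND (0 AND 1)) AND 1) -> 0
  row 20 [10100]: (((NOT 0 IMPLIES 0) AND (0 AND 1)) AND 0) -> 0
  row 21 [10101]: (((NOT 1 IMPLIES 0) AND (0 AND 1)) AND 0) -> 0
  row 22 [10110]: (((NOT 0 IMPLIES 0) AND (0 AND 1)) AND 1) -> 0
  row 23 [10111]: (((NOT 1 IMPLIES 0) AND (0 AND 1)) AND 1) -> 0
  row 24 [11000]: (((NOT 0 IMPLIES 1) AND (1 AND 1)) AND 0) -> 0
  row 25 [11001]: (((NOT 1 IMPLIES 1) AND (1 AND 1)) AND 0) -> 0
  row 26 [11010]: (((NOT 0 IMPLIES 1) AND (1 AND 1)) AND 1) -> 1
  row 27 [11011]: (((NOT 1 IMPLIES 1) AND (1 AND 1)) AND 1) -> 1
  row 28 [11100]: (((NOT 0 IMPLIES 1) AND (1 AND 1)) AND 0) -> 0
  row 29 [11101]: (((NOT 1 IMPLIES 1) AND (1 AND 1)) AND 0) -> 0
  row 30 [11110]: (((NOT 0 IMPLIES 1) AND (1 AND 1)) AND 1) -> 1
  row 31 [11111]: (((NOT 1 IMPLIES 1) AND (1 AND 1)) AND 1) -> 1
Full result column, 4 rows per line (a,b,c fixed per line; d,e runs 00..11 left to right):
  rows 0-3 [a,b,c=000]: 0000  = hex 0
  rows 4-7 [a,b,c=001]: 0000  = hex 0
  rows 8-11 [a,b,c=010]: 0000  = hex 0
  rows 12-15 [a,b,c=011]: 0000  = hex 0
  rows 16-19 [a,b,c=100]: 0000  = hex 0
  rows 20-23 [a,b,c=101]: 0000  = hex 0
  rows 24-27 [a,b,c=110]: 0011  = hex 3
  rows 28-31 [a,b,c=111]: 0011  = hex 3
Output column (row 0 .. row 31) = 00000000000000000000000000110011
Output column grouped in 4s = 0000 0000 0000 0000 0000 0000 0011 0011 = 0x00000033
Convert to decimal digit by digit (value = value*16 + digit):
  0 -> 0
  0*16 + 0 = 0
  0*16 + 0 = 0
  0*16 + 0 = 0
  0*16 + 0 = 0
  0*16 + 0 = 0
  0*16 + 3 = 3
  3*16 + 3 = 51
Decimal = 51

51


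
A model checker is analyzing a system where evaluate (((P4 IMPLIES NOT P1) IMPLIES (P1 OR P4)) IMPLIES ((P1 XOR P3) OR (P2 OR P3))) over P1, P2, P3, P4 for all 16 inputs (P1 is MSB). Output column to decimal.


Formula: (((P4 IMPLIES NOT P1) IMPLIES (P1 OR P4)) IMPLIES ((P1 XOR P3) OR (P2 OR P3))) over P1, P2, P3, P4 (16 rows)
Evaluate each row (bits = P1,P2,P3,P4, MSB first):
  row 0 [0000]: (((0 IMPLIES NOT 0) IMPLIES (0 OR 0)) IMPLIES ((0 XOR 0) OR (0 OR 0))) -> 1
  row 1 [0001]: (((1 IMPLIES NOT 0) IMPLIES (0 OR 1)) IMPLIES ((0 XOR 0) OR (0 OR 0))) -> 0
  row 2 [0010]: (((0 IMPLIES NOT 0) IMPLIES (0 OR 0)) IMPLIES ((0 XOR 1) OR (0 OR 1))) -> 1
  row 3 [0011]: (((1 IMPLIES NOT 0) IMPLIES (0 OR 1)) IMPLIES ((0 XOR 1) OR (0 OR 1))) -> 1
  row 4 [0100]: (((0 IMPLIES NOT 0) IMPLIES (0 OR 0)) IMPLIES ((0 XOR 0) OR (1 OR 0))) -> 1
  row 5 [0101]: (((1 IMPLIES NOT 0) IMPLIES (0 OR 1)) IMPLIES ((0 XOR 0) OR (1 OR 0))) -> 1
  row 6 [0110]: (((0 IMPLIES NOT 0) IMPLIES (0 OR 0)) IMPLIES ((0 XOR 1) OR (1 OR 1))) -> 1
  row 7 [0111]: (((1 IMPLIES NOT 0) IMPLIES (0 OR 1)) IMPLIES ((0 XOR 1) OR (1 OR 1))) -> 1
  row 8 [1000]: (((0 IMPLIES NOT 1) IMPLIES (1 OR 0)) IMPLIES ((1 XOR 0) OR (0 OR 0))) -> 1
  row 9 [1001]: (((1 IMPLIES NOT 1) IMPLIES (1 OR 1)) IMPLIES ((1 XOR 0) OR (0 OR 0))) -> 1
  row 10 [1010]: (((0 IMPLIES NOT 1) IMPLIES (1 OR 0)) IMPLIES ((1 XOR 1) OR (0 OR 1))) -> 1
  row 11 [1011]: (((1 IMPLIES NOT 1) IMPLIES (1 OR 1)) IMPLIES ((1 XOR 1) OR (0 OR 1))) -> 1
  row 12 [1100]: (((0 IMPLIES NOT 1) IMPLIES (1 OR 0)) IMPLIES ((1 XOR 0) OR (1 OR 0))) -> 1
  row 13 [1101]: (((1 IMPLIES NOT 1) IMPLIES (1 OR 1)) IMPLIES ((1 XOR 0) OR (1 OR 0))) -> 1
  row 14 [1110]: (((0 IMPLIES NOT 1) IMPLIES (1 OR 0)) IMPLIES ((1 XOR 1) OR (1 OR 1))) -> 1
  row 15 [1111]: (((1 IMPLIES NOT 1) IMPLIES (1 OR 1)) IMPLIES ((1 XOR 1) OR (1 OR 1))) -> 1
Full result column, 4 rows per line (P1,P2 fixed per line; P3,P4 runs 00..11 left to right):
  rows 0-3 [P1,P2=00]: 1011  = hex B
  rows 4-7 [P1,P2=01]: 1111  = hex F
  rows 8-11 [P1,P2=10]: 1111  = hex F
  rows 12-15 [P1,P2=11]: 1111  = hex F
Output column (row 0 .. row 15) = 1011111111111111
Output column grouped in 4s = 1011 1111 1111 1111 = 0xBFFF
Convert to decimal digit by digit (value = value*16 + digit):
  B -> 11
  11*16 + 15 (F) = 191
  191*16 + 15 (F) = 3071
  3071*16 + 15 (F) = 49151
Decimal = 49151

49151


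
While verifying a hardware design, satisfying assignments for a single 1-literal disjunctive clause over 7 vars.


Step 1: Total=2^7=128
Step 2: Unsat when all 1 false: 2^6=64
Step 3: Sat=128-64=64

64


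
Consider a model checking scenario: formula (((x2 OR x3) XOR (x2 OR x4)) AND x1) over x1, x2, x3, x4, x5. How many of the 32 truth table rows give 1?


Formula: (((x2 OR x3) XOR (x2 OR x4)) AND x1) over 5 vars (32 rows)
Evaluate each row (x1, x2, x3, x4, x5 as bits, MSB first):
  row 0 [00000]: (((0 OR 0) XOR (0 OR 0)) AND 0) -> 0
  row 1 [00001]: (((0 OR 0) XOR (0 OR 0)) AND 0) -> 0
  row 2 [00010]: (((0 OR 0) XOR (0 OR 1)) AND 0) -> 0
  row 3 [00011]: (((0 OR 0) XOR (0 OR 1)) AND 0) -> 0
  row 4 [00100]: (((0 OR 1) XOR (0 OR 0)) AND 0) -> 0
  row 5 [00101]: (((0 OR 1) XOR (0 OR 0)) AND 0) -> 0
  row 6 [00110]: (((0 OR 1) XOR (0 OR 1)) AND 0) -> 0
  row 7 [00111]: (((0 OR 1) XOR (0 OR 1)) AND 0) -> 0
  row 8 [01000]: (((1 OR 0) XOR (1 OR 0)) AND 0) -> 0
  row 9 [01001]: (((1 OR 0) XOR (1 OR 0)) AND 0) -> 0
  row 10 [01010]: (((1 OR 0) XOR (1 OR 1)) AND 0) -> 0
  row 11 [01011]: (((1 OR 0) XOR (1 OR 1)) AND 0) -> 0
  row 12 [01100]: (((1 OR 1) XOR (1 OR 0)) AND 0) -> 0
  row 13 [01101]: (((1 OR 1) XOR (1 OR 0)) AND 0) -> 0
  row 14 [01110]: (((1 OR 1) XOR (1 OR 1)) AND 0) -> 0
  row 15 [01111]: (((1 OR 1) XOR (1 OR 1)) AND 0) -> 0
  row 16 [10000]: (((0 OR 0) XOR (0 OR 0)) AND 1) -> 0
  row 17 [10001]: (((0 OR 0) XOR (0 OR 0)) AND 1) -> 0
  row 18 [10010]: (((0 OR 0) XOR (0 OR 1)) AND 1) -> 1
  row 19 [10011]: (((0 OR 0) XOR (0 OR 1)) AND 1) -> 1
  row 20 [10100]: (((0 OR 1) XOR (0 OR 0)) AND 1) -> 1
  row 21 [10101]: (((0 OR 1) XOR (0 OR 0)) AND 1) -> 1
  row 22 [10110]: (((0 OR 1) XOR (0 OR 1)) AND 1) -> 0
  row 23 [10111]: (((0 OR 1) XOR (0 OR 1)) AND 1) -> 0
  row 24 [11000]: (((1 OR 0) XOR (1 OR 0)) AND 1) -> 0
  row 25 [11001]: (((1 OR 0) XOR (1 OR 0)) AND 1) -> 0
  row 26 [11010]: (((1 OR 0) XOR (1 OR 1)) AND 1) -> 0
  row 27 [11011]: (((1 OR 0) XOR (1 OR 1)) AND 1) -> 0
  row 28 [11100]: (((1 OR 1) XOR (1 OR 0)) AND 1) -> 0
  row 29 [11101]: (((1 OR 1) XOR (1 OR 0)) AND 1) -> 0
  row 30 [11110]: (((1 OR 1) XOR (1 OR 1)) AND 1) -> 0
  row 31 [11111]: (((1 OR 1) XOR (1 OR 1)) AND 1) -> 0
Full result column, 8 rows per line (x1,x2 fixed per line; x3,x4,x5 runs 000..111 left to right):
  rows 0-7 [x1,x2=00]: 00000000  (ones: 0)
  rows 8-15 [x1,x2=01]: 00000000  (ones: 0)
  rows 16-23 [x1,x2=10]: 00111100  (ones: 4)
  rows 24-31 [x1,x2=11]: 00000000  (ones: 0)
Count of 1-rows = 0+0+4+0 = 4

4


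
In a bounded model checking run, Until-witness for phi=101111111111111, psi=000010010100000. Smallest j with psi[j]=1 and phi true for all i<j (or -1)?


(phi U psi) at 0: need smallest j with psi[j]=1 and phi[i]=1 for all i in [0,j).
Scan from step 0:
  step 0: phi=1, psi=0 -> continue
  step 1: phi=0 -> phi-prefix broken from here
  step 4: psi=1 but phi already failed -> not a witness
  step 7: psi=1 but phi already failed -> not a witness
  step 9: psi=1 but phi already failed -> not a witness
  end of trace: no witness -> -1
Witness step = -1

-1


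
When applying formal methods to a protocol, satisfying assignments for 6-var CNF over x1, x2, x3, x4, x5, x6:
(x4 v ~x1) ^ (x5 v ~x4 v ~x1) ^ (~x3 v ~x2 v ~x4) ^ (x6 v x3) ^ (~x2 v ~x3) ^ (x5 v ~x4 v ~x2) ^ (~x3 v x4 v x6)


CNF with 7 clauses over 6 vars (64 assignments).
An assignment satisfies CNF iff every clause has >=1 true literal.
Check each row (bits = x1,x2,x3,x4,x5,x6; clause T/F shown):
  row 0 [000000]: clauses=TTTFTTT -> 0
  row 1 [000001]: clauses=TTTTTTT -> 1
  row 2 [000010]: clauses=TTTFTTT -> 0
  row 3 [000011]: clauses=TTTTTTT -> 1
  row 4 [000100]: clauses=TTTFTTT -> 0
  (every remaining row is evaluated the same way; all 64 results are listed next)
Full result column, 8 rows per line (x1,x2,x3 fixed per line; x4,x5,x6 runs 000..111 left to right):
  rows 0-7 [x1,x2,x3=000]: 01010101  (ones: 4)
  rows 8-15 [x1,x2,x3=001]: 01011111  (ones: 6)
  rows 16-23 [x1,x2,x3=010]: 01010001  (ones: 3)
  rows 24-31 [x1,x2,x3=011]: 00000000  (ones: 0)
  rows 32-39 [x1,x2,x3=100]: 00000001  (ones: 1)
  rows 40-47 [x1,x2,x3=101]: 00000011  (ones: 2)
  rows 48-55 [x1,x2,x3=110]: 00000001  (ones: 1)
  rows 56-63 [x1,x2,x3=111]: 00000000  (ones: 0)
Satisfying assignments = 4+6+3+0+1+2+1+0 = 17

17


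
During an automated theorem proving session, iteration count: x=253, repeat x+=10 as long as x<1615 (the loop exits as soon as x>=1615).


Step 1: x goes from 253 toward 1615 by 10; the body runs while x<1615, so iterations = ceil((bound-start)/step)
Step 2: Distance=1362
Step 3: ceil(1362/10)=137

137


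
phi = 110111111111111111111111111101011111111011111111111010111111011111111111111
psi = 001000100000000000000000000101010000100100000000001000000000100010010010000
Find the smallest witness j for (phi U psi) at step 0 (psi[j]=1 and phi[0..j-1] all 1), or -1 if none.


(phi U psi) at 0: need smallest j with psi[j]=1 and phi[i]=1 for all i in [0,j).
Scan from step 0:
  step 0: phi=1, psi=0 -> continue
  step 1: phi=1, psi=0 -> continue
  step 2: psi=1 and phi held for [0,2) -> witness found
Witness step = 2

2


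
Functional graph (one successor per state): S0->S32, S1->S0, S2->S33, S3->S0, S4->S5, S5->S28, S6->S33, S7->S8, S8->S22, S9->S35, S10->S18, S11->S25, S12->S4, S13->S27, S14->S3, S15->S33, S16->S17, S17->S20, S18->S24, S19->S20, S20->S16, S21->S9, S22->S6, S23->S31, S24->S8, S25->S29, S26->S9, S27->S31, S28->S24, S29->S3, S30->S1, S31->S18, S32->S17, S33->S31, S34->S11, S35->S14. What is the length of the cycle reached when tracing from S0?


Trace from S0 until a state repeats:
  S0 -> S32 -> S17 -> S20 -> S16 -> S17
S17 first seen at step 2, revisited at step 5.
Cycle length = 5 - 2 = 3

3


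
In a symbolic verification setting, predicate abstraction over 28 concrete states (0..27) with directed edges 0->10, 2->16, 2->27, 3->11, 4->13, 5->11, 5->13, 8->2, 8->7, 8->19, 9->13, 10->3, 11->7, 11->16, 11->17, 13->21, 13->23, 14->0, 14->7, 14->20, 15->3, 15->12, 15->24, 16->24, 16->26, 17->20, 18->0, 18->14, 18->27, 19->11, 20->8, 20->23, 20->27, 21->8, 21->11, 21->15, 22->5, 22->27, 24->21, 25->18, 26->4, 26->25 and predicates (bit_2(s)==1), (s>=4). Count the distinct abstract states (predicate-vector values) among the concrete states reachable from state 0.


BFS from 0:
Concrete reachable: {0, 2, 3, 4, 7, 8, 10, 11, 12, 13, 14, 15, 16, 17, 18, 19, 20, 21, 23, 24, 25, 26, 27}
Abstract via predicates (bit_2(s)==1), (s>=4):
  (0,0) <- {0, 2, 3}
  (0,1) <- {8, 10, 11, 16, 17, 18, 19, 24, 25, 26, 27}
  (1,1) <- {4, 7, 12, 13, 14, 15, 20, 21, 23}
Distinct abstract states = 3

3


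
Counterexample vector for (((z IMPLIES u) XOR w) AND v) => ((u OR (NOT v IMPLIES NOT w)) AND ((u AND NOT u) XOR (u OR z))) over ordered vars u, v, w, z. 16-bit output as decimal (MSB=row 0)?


F1 = (((z IMPLIES u) XOR w) AND v)
F2 = ((u OR (NOT v IMPLIES NOT w)) AND ((u AND NOT u) XOR (u OR z)))
Counterexample to F1=>F2 is where F1=1 and F2=0.
Evaluate each row (bits = u,v,w,z, MSB first):
  row 0 [0000]: F1=0 F2=0 -> F1&~F2 -> 0
  row 1 [0001]: F1=0 F2=1 -> F1&~F2 -> 0
  row 2 [0010]: F1=0 F2=0 -> F1&~F2 -> 0
  row 3 [0011]: F1=0 F2=0 -> F1&~F2 -> 0
  row 4 [0100]: F1=1 F2=0 -> F1&~F2 -> 1
  row 5 [0101]: F1=0 F2=1 -> F1&~F2 -> 0
  row 6 [0110]: F1=0 F2=0 -> F1&~F2 -> 0
  row 7 [0111]: F1=1 F2=1 -> F1&~F2 -> 0
  row 8 [1000]: F1=0 F2=1 -> F1&~F2 -> 0
  row 9 [1001]: F1=0 F2=1 -> F1&~F2 -> 0
  row 10 [1010]: F1=0 F2=1 -> F1&~F2 -> 0
  row 11 [1011]: F1=0 F2=1 -> F1&~F2 -> 0
  row 12 [1100]: F1=1 F2=1 -> F1&~F2 -> 0
  row 13 [1101]: F1=1 F2=1 -> F1&~F2 -> 0
  row 14 [1110]: F1=0 F2=1 -> F1&~F2 -> 0
  row 15 [1111]: F1=0 F2=1 -> F1&~F2 -> 0
Full result column, 4 rows per line (u,v fixed per line; w,z runs 00..11 left to right):
  rows 0-3 [u,v=00]: 0000  = hex 0
  rows 4-7 [u,v=01]: 1000  = hex 8
  rows 8-11 [u,v=10]: 0000  = hex 0
  rows 12-15 [u,v=11]: 0000  = hex 0
Counterexample vector (row 0 .. row 15) = 0000100000000000
Output column grouped in 4s = 0000 1000 0000 0000 = 0x0800
Convert to decimal digit by digit (value = value*16 + digit):
  0 -> 0
  0*16 + 8 = 8
  8*16 + 0 = 128
  128*16 + 0 = 2048
Decimal = 2048

2048


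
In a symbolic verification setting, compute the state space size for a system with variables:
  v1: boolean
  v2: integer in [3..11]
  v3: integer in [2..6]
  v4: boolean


State space = product of domain sizes of all variables.
Domain sizes:
  v1 (boolean): 2
  v2 (integer in [3..11]): 9
  v3 (integer in [2..6]): 5
  v4 (boolean): 2
Product = 2 * 9 * 5 * 2 = 180

180


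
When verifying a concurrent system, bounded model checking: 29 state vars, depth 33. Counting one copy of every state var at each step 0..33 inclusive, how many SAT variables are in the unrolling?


BMC unrolls to depth k, creating one copy of each state var for steps 0..k.
Step count = 33 + 1 = 34 (steps 0 through 33)
Vars per step = 29
Total = 29 * 34 = 986

986


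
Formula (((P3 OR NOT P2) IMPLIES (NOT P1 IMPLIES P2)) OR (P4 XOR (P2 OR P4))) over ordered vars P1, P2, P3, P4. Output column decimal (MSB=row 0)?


Formula: (((P3 OR NOT P2) IMPLIES (NOT P1 IMPLIES P2)) OR (P4 XOR (P2 OR P4))) over P1, P2, P3, P4 (16 rows)
Evaluate each row (bits = P1,P2,P3,P4, MSB first):
  row 0 [0000]: (((0 OR NOT 0) IMPLIES (NOT 0 IMPLIES 0)) OR (0 XOR (0 OR 0))) -> 0
  row 1 [0001]: (((0 OR NOT 0) IMPLIES (NOT 0 IMPLIES 0)) OR (1 XOR (0 OR 1))) -> 0
  row 2 [0010]: (((1 OR NOT 0) IMPLIES (NOT 0 IMPLIES 0)) OR (0 XOR (0 OR 0))) -> 0
  row 3 [0011]: (((1 OR NOT 0) IMPLIES (NOT 0 IMPLIES 0)) OR (1 XOR (0 OR 1))) -> 0
  row 4 [0100]: (((0 OR NOT 1) IMPLIES (NOT 0 IMPLIES 1)) OR (0 XOR (1 OR 0))) -> 1
  row 5 [0101]: (((0 OR NOT 1) IMPLIES (NOT 0 IMPLIES 1)) OR (1 XOR (1 OR 1))) -> 1
  row 6 [0110]: (((1 OR NOT 1) IMPLIES (NOT 0 IMPLIES 1)) OR (0 XOR (1 OR 0))) -> 1
  row 7 [0111]: (((1 OR NOT 1) IMPLIES (NOT 0 IMPLIES 1)) OR (1 XOR (1 OR 1))) -> 1
  row 8 [1000]: (((0 OR NOT 0) IMPLIES (NOT 1 IMPLIES 0)) OR (0 XOR (0 OR 0))) -> 1
  row 9 [1001]: (((0 OR NOT 0) IMPLIES (NOT 1 IMPLIES 0)) OR (1 XOR (0 OR 1))) -> 1
  row 10 [1010]: (((1 OR NOT 0) IMPLIES (NOT 1 IMPLIES 0)) OR (0 XOR (0 OR 0))) -> 1
  row 11 [1011]: (((1 OR NOT 0) IMPLIES (NOT 1 IMPLIES 0)) OR (1 XOR (0 OR 1))) -> 1
  row 12 [1100]: (((0 OR NOT 1) IMPLIES (NOT 1 IMPLIES 1)) OR (0 XOR (1 OR 0))) -> 1
  row 13 [1101]: (((0 OR NOT 1) IMPLIES (NOT 1 IMPLIES 1)) OR (1 XOR (1 OR 1))) -> 1
  row 14 [1110]: (((1 OR NOT 1) IMPLIES (NOT 1 IMPLIES 1)) OR (0 XOR (1 OR 0))) -> 1
  row 15 [1111]: (((1 OR NOT 1) IMPLIES (NOT 1 IMPLIES 1)) OR (1 XOR (1 OR 1))) -> 1
Full result column, 4 rows per line (P1,P2 fixed per line; P3,P4 runs 00..11 left to right):
  rows 0-3 [P1,P2=00]: 0000  = hex 0
  rows 4-7 [P1,P2=01]: 1111  = hex F
  rows 8-11 [P1,P2=10]: 1111  = hex F
  rows 12-15 [P1,P2=11]: 1111  = hex F
Output column (row 0 .. row 15) = 0000111111111111
Output column grouped in 4s = 0000 1111 1111 1111 = 0x0FFF
Convert to decimal digit by digit (value = value*16 + digit):
  0 -> 0
  0*16 + 15 (F) = 15
  15*16 + 15 (F) = 255
  255*16 + 15 (F) = 4095
Decimal = 4095

4095


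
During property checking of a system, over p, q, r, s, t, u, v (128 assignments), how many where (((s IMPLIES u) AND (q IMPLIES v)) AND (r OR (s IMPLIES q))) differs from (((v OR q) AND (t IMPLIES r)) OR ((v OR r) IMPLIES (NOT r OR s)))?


F1 = (((s IMPLIES u) AND (q IMPLIES v)) AND (r OR (s IMPLIES q)))
F2 = (((v OR q) AND (t IMPLIES r)) OR ((v OR r) IMPLIES (NOT r OR s)))
Evaluate both on each of 128 rows (bits = p,q,r,s,t,u,v):
  row 0 [0000000]: F1=1 F2=1 -> 0
  row 1 [0000001]: F1=1 F2=1 -> 0
  row 2 [0000010]: F1=1 F2=1 -> 0
  row 3 [0000011]: F1=1 F2=1 -> 0
  row 4 [0000100]: F1=1 F2=1 -> 0
  (every remaining row is evaluated the same way; all 128 results are listed next)
Full result column, 8 rows per line (p,q,r,s fixed per line; t,u,v runs 000..111 left to right):
  rows 0-7 [p,q,r,s=0000]: 00000000  (ones: 0)
  rows 8-15 [p,q,r,s=0001]: 11111111  (ones: 8)
  rows 16-23 [p,q,r,s=0010]: 10101010  (ones: 4)
  rows 24-31 [p,q,r,s=0011]: 11001100  (ones: 4)
  rows 32-39 [p,q,r,s=0100]: 10101010  (ones: 4)
  rows 40-47 [p,q,r,s=0101]: 11101110  (ones: 6)
  rows 48-55 [p,q,r,s=0110]: 10101010  (ones: 4)
  rows 56-63 [p,q,r,s=0111]: 11101110  (ones: 6)
  rows 64-71 [p,q,r,s=1000]: 00000000  (ones: 0)
  rows 72-79 [p,q,r,s=1001]: 11111111  (ones: 8)
  rows 80-87 [p,q,r,s=1010]: 10101010  (ones: 4)
  rows 88-95 [p,q,r,s=1011]: 11001100  (ones: 4)
  rows 96-103 [p,q,r,s=1100]: 10101010  (ones: 4)
  rows 104-111 [p,q,r,s=1101]: 11101110  (ones: 6)
  rows 112-119 [p,q,r,s=1110]: 10101010  (ones: 4)
  rows 120-127 [p,q,r,s=1111]: 11101110  (ones: 6)
Disagreements = 0+8+4+4+4+6+4+6+0+8+4+4+4+6+4+6 = 72

72


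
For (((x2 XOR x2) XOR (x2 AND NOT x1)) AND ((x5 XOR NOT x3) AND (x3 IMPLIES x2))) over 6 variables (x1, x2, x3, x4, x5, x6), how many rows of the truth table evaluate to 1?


Formula: (((x2 XOR x2) XOR (x2 AND NOT x1)) AND ((x5 XOR NOT x3) AND (x3 IMPLIES x2))) over 6 vars (64 rows)
Evaluate each row (x1, x2, x3, x4, x5, x6 as bits, MSB first):
  row 0 [000000]: (((0 XOR 0) XOR (0 AND NOT 0)) AND ((0 XOR NOT 0) AND (0 IMPLIES 0))) -> 0
  row 1 [000001]: (((0 XOR 0) XOR (0 AND NOT 0)) AND ((0 XOR NOT 0) AND (0 IMPLIES 0))) -> 0
  row 2 [000010]: (((0 XOR 0) XOR (0 AND NOT 0)) AND ((1 XOR NOT 0) AND (0 IMPLIES 0))) -> 0
  row 3 [000011]: (((0 XOR 0) XOR (0 AND NOT 0)) AND ((1 XOR NOT 0) AND (0 IMPLIES 0))) -> 0
  row 4 [000100]: (((0 XOR 0) XOR (0 AND NOT 0)) AND ((0 XOR NOT 0) AND (0 IMPLIES 0))) -> 0
  (every remaining row is evaluated the same way; all 64 results are listed next)
Full result column, 8 rows per line (x1,x2,x3 fixed per line; x4,x5,x6 runs 000..111 left to right):
  rows 0-7 [x1,x2,x3=000]: 00000000  (ones: 0)
  rows 8-15 [x1,x2,x3=001]: 00000000  (ones: 0)
  rows 16-23 [x1,x2,x3=010]: 11001100  (ones: 4)
  rows 24-31 [x1,x2,x3=011]: 00110011  (ones: 4)
  rows 32-39 [x1,x2,x3=100]: 00000000  (ones: 0)
  rows 40-47 [x1,x2,x3=101]: 00000000  (ones: 0)
  rows 48-55 [x1,x2,x3=110]: 00000000  (ones: 0)
  rows 56-63 [x1,x2,x3=111]: 00000000  (ones: 0)
Count of 1-rows = 0+0+4+4+0+0+0+0 = 8

8


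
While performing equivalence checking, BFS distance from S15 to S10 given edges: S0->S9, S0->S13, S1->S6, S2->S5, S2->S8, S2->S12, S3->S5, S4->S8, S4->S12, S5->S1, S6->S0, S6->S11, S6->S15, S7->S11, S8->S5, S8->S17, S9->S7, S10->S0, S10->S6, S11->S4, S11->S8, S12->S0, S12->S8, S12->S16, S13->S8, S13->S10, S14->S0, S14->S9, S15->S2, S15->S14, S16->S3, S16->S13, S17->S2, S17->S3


BFS layer-by-layer from S15:
  dist 0: {S15}
  dist 1: {S2, S14}
  dist 2: {S0, S5, S8, S9, S12}
  dist 3: {S1, S7, S13, S16, S17}
  dist 4: {S3, S6, S10, S11}
  -> S10 reached at distance 4
Shortest path length = 4

4


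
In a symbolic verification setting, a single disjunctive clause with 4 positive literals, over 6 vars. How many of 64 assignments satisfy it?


Step 1: Total=2^6=64
Step 2: Unsat when all 4 false: 2^2=4
Step 3: Sat=64-4=60

60


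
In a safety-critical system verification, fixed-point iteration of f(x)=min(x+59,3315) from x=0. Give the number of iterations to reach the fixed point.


Step 1: x=0, cap=3315, increment=59
Step 2: x grows by 59 each step until capped at 3315; fixed point is x=3315
Step 3: iterations = ceil(3315/59) = 57

57


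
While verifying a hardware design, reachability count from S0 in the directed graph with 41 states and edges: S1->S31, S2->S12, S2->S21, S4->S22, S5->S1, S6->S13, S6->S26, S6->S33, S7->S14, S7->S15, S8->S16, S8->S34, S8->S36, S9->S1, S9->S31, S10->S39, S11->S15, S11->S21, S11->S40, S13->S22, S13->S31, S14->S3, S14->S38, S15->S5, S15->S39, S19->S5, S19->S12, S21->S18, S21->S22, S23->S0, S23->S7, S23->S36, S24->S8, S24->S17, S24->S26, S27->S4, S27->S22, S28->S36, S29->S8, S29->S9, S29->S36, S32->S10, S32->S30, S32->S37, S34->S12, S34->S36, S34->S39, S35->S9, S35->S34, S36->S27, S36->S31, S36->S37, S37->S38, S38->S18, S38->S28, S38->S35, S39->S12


BFS from S0:
  layer 0: {S0}
Reachable set: {S0}
Count = 1

1


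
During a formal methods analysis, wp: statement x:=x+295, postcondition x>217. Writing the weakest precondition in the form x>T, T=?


Formula: wp(x:=E, P) = P[E/x] (substitute E for x in postcondition)
Step 1: Postcondition: x>217
Step 2: Substitute x+295 for x: x+295>217
Step 3: Solve for x: x > 217-295 = -78

-78


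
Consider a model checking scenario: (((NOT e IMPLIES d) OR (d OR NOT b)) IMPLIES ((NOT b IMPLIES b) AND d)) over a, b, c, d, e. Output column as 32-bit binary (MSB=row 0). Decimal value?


Formula: (((NOT e IMPLIES d) OR (d OR NOT b)) IMPLIES ((NOT b IMPLIES b) AND d)) over a, b, c, d, e (32 rows)
Evaluate each row (bits = a,b,c,d,e, MSB first):
  row 0 [00000]: (((NOT 0 IMPLIES 0) OR (0 OR NOT 0)) IMPLIES ((NOT 0 IMPLIES 0) AND 0)) -> 0
  row 1 [00001]: (((NOT 1 IMPLIES 0) OR (0 OR NOT 0)) IMPLIES ((NOT 0 IMPLIES 0) AND 0)) -> 0
  row 2 [00010]: (((NOT 0 IMPLIES 1) OR (1 OR NOT 0)) IMPLIES ((NOT 0 IMPLIES 0) AND 1)) -> 0
  row 3 [00011]: (((NOT 1 IMPLIES 1) OR (1 OR NOT 0)) IMPLIES ((NOT 0 IMPLIES 0) AND 1)) -> 0
  row 4 [00100]: (((NOT 0 IMPLIES 0) OR (0 OR NOT 0)) IMPLIES ((NOT 0 IMPLIES 0) AND 0)) -> 0
  row 5 [00101]: (((NOT 1 IMPLIES 0) OR (0 OR NOT 0)) IMPLIES ((NOT 0 IMPLIES 0) AND 0)) -> 0
  row 6 [00110]: (((NOT 0 IMPLIES 1) OR (1 OR NOT 0)) IMPLIES ((NOT 0 IMPLIES 0) AND 1)) -> 0
  row 7 [00111]: (((NOT 1 IMPLIES 1) OR (1 OR NOT 0)) IMPLIES ((NOT 0 IMPLIES 0) AND 1)) -> 0
  row 8 [01000]: (((NOT 0 IMPLIES 0) OR (0 OR NOT 1)) IMPLIES ((NOT 1 IMPLIES 1) AND 0)) -> 1
  row 9 [01001]: (((NOT 1 IMPLIES 0) OR (0 OR NOT 1)) IMPLIES ((NOT 1 IMPLIES 1) AND 0)) -> 0
  row 10 [01010]: (((NOT 0 IMPLIES 1) OR (1 OR NOT 1)) IMPLIES ((NOT 1 IMPLIES 1) AND 1)) -> 1
  row 11 [01011]: (((NOT 1 IMPLIES 1) OR (1 OR NOT 1)) IMPLIES ((NOT 1 IMPLIES 1) AND 1)) -> 1
  row 12 [01100]: (((NOT 0 IMPLIES 0) OR (0 OR NOT 1)) IMPLIES ((NOT 1 IMPLIES 1) AND 0)) -> 1
  row 13 [01101]: (((NOT 1 IMPLIES 0) OR (0 OR NOT 1)) IMPLIES ((NOT 1 IMPLIES 1) AND 0)) -> 0
  row 14 [01110]: (((NOT 0 IMPLIES 1) OR (1 OR NOT 1)) IMPLIES ((NOT 1 IMPLIES 1) AND 1)) -> 1
  row 15 [01111]: (((NOT 1 IMPLIES 1) OR (1 OR NOT 1)) IMPLIES ((NOT 1 IMPLIES 1) AND 1)) -> 1
  row 16 [10000]: (((NOT 0 IMPLIES 0) OR (0 OR NOT 0)) IMPLIES ((NOT 0 IMPLIES 0) AND 0)) -> 0
  row 17 [10001]: (((NOT 1 IMPLIES 0) OR (0 OR NOT 0)) IMPLIES ((NOT 0 IMPLIES 0) AND 0)) -> 0
  row 18 [10010]: (((NOT 0 IMPLIES 1) OR (1 OR NOT 0)) IMPLIES ((NOT 0 IMPLIES 0) AND 1)) -> 0
  row 19 [10011]: (((NOT 1 IMPLIES 1) OR (1 OR NOT 0)) IMPLIES ((NOT 0 IMPLIES 0) AND 1)) -> 0
  row 20 [10100]: (((NOT 0 IMPLIES 0) OR (0 OR NOT 0)) IMPLIES ((NOT 0 IMPLIES 0) AND 0)) -> 0
  row 21 [10101]: (((NOT 1 IMPLIES 0) OR (0 OR NOT 0)) IMPLIES ((NOT 0 IMPLIES 0) AND 0)) -> 0
  row 22 [10110]: (((NOT 0 IMPLIES 1) OR (1 OR NOT 0)) IMPLIES ((NOT 0 IMPLIES 0) AND 1)) -> 0
  row 23 [10111]: (((NOT 1 IMPLIES 1) OR (1 OR NOT 0)) IMPLIES ((NOT 0 IMPLIES 0) AND 1)) -> 0
  row 24 [11000]: (((NOT 0 IMPLIES 0) OR (0 OR NOT 1)) IMPLIES ((NOT 1 IMPLIES 1) AND 0)) -> 1
  row 25 [11001]: (((NOT 1 IMPLIES 0) OR (0 OR NOT 1)) IMPLIES ((NOT 1 IMPLIES 1) AND 0)) -> 0
  row 26 [11010]: (((NOT 0 IMPLIES 1) OR (1 OR NOT 1)) IMPLIES ((NOT 1 IMPLIES 1) AND 1)) -> 1
  row 27 [11011]: (((NOT 1 IMPLIES 1) OR (1 OR NOT 1)) IMPLIES ((NOT 1 IMPLIES 1) AND 1)) -> 1
  row 28 [11100]: (((NOT 0 IMPLIES 0) OR (0 OR NOT 1)) IMPLIES ((NOT 1 IMPLIES 1) AND 0)) -> 1
  row 29 [11101]: (((NOT 1 IMPLIES 0) OR (0 OR NOT 1)) IMPLIES ((NOT 1 IMPLIES 1) AND 0)) -> 0
  row 30 [11110]: (((NOT 0 IMPLIES 1) OR (1 OR NOT 1)) IMPLIES ((NOT 1 IMPLIES 1) AND 1)) -> 1
  row 31 [11111]: (((NOT 1 IMPLIES 1) OR (1 OR NOT 1)) IMPLIES ((NOT 1 IMPLIES 1) AND 1)) -> 1
Full result column, 4 rows per line (a,b,c fixed per line; d,e runs 00..11 left to right):
  rows 0-3 [a,b,c=000]: 0000  = hex 0
  rows 4-7 [a,b,c=001]: 0000  = hex 0
  rows 8-11 [a,b,c=010]: 1011  = hex B
  rows 12-15 [a,b,c=011]: 1011  = hex B
  rows 16-19 [a,b,c=100]: 0000  = hex 0
  rows 20-23 [a,b,c=101]: 0000  = hex 0
  rows 24-27 [a,b,c=110]: 1011  = hex B
  rows 28-31 [a,b,c=111]: 1011  = hex B
Output column (row 0 .. row 31) = 00000000101110110000000010111011
Output column grouped in 4s = 0000 0000 1011 1011 0000 0000 1011 1011 = 0x00BB00BB
Convert to decimal digit by digit (value = value*16 + digit):
  0 -> 0
  0*16 + 0 = 0
  0*16 + 11 (B) = 11
  11*16 + 11 (B) = 187
  187*16 + 0 = 2992
  2992*16 + 0 = 47872
  47872*16 + 11 (B) = 765963
  765963*16 + 11 (B) = 12255419
Decimal = 12255419

12255419


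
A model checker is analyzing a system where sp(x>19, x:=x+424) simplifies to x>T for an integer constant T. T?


Formula: sp(P, x:=E) = exists old_x. (x = E[old_x/x]) AND P[old_x/x] (old_x is the value of x before the assignment; eliminate old_x by solving x = E[old_x/x] for old_x)
Step 1: Precondition P: x>19, i.e. old_x > 19
Step 2: Assignment gives x = old_x + 424, so old_x = x - 424
Step 3: Substitute into P: x - 424 > 19
Step 4: Simplify: x > 19+424 = 443

443


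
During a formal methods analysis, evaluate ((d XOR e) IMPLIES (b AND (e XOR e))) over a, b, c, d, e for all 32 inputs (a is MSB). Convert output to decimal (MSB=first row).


Formula: ((d XOR e) IMPLIES (b AND (e XOR e))) over a, b, c, d, e (32 rows)
Evaluate each row (bits = a,b,c,d,e, MSB first):
  row 0 [00000]: ((0 XOR 0) IMPLIES (0 AND (0 XOR 0))) -> 1
  row 1 [00001]: ((0 XOR 1) IMPLIES (0 AND (1 XOR 1))) -> 0
  row 2 [00010]: ((1 XOR 0) IMPLIES (0 AND (0 XOR 0))) -> 0
  row 3 [00011]: ((1 XOR 1) IMPLIES (0 AND (1 XOR 1))) -> 1
  row 4 [00100]: ((0 XOR 0) IMPLIES (0 AND (0 XOR 0))) -> 1
  row 5 [00101]: ((0 XOR 1) IMPLIES (0 AND (1 XOR 1))) -> 0
  row 6 [00110]: ((1 XOR 0) IMPLIES (0 AND (0 XOR 0))) -> 0
  row 7 [00111]: ((1 XOR 1) IMPLIES (0 AND (1 XOR 1))) -> 1
  row 8 [01000]: ((0 XOR 0) IMPLIES (1 AND (0 XOR 0))) -> 1
  row 9 [01001]: ((0 XOR 1) IMPLIES (1 AND (1 XOR 1))) -> 0
  row 10 [01010]: ((1 XOR 0) IMPLIES (1 AND (0 XOR 0))) -> 0
  row 11 [01011]: ((1 XOR 1) IMPLIES (1 AND (1 XOR 1))) -> 1
  row 12 [01100]: ((0 XOR 0) IMPLIES (1 AND (0 XOR 0))) -> 1
  row 13 [01101]: ((0 XOR 1) IMPLIES (1 AND (1 XOR 1))) -> 0
  row 14 [01110]: ((1 XOR 0) IMPLIES (1 AND (0 XOR 0))) -> 0
  row 15 [01111]: ((1 XOR 1) IMPLIES (1 AND (1 XOR 1))) -> 1
  row 16 [10000]: ((0 XOR 0) IMPLIES (0 AND (0 XOR 0))) -> 1
  row 17 [10001]: ((0 XOR 1) IMPLIES (0 AND (1 XOR 1))) -> 0
  row 18 [10010]: ((1 XOR 0) IMPLIES (0 AND (0 XOR 0))) -> 0
  row 19 [10011]: ((1 XOR 1) IMPLIES (0 AND (1 XOR 1))) -> 1
  row 20 [10100]: ((0 XOR 0) IMPLIES (0 AND (0 XOR 0))) -> 1
  row 21 [10101]: ((0 XOR 1) IMPLIES (0 AND (1 XOR 1))) -> 0
  row 22 [10110]: ((1 XOR 0) IMPLIES (0 AND (0 XOR 0))) -> 0
  row 23 [10111]: ((1 XOR 1) IMPLIES (0 AND (1 XOR 1))) -> 1
  row 24 [11000]: ((0 XOR 0) IMPLIES (1 AND (0 XOR 0))) -> 1
  row 25 [11001]: ((0 XOR 1) IMPLIES (1 AND (1 XOR 1))) -> 0
  row 26 [11010]: ((1 XOR 0) IMPLIES (1 AND (0 XOR 0))) -> 0
  row 27 [11011]: ((1 XOR 1) IMPLIES (1 AND (1 XOR 1))) -> 1
  row 28 [11100]: ((0 XOR 0) IMPLIES (1 AND (0 XOR 0))) -> 1
  row 29 [11101]: ((0 XOR 1) IMPLIES (1 AND (1 XOR 1))) -> 0
  row 30 [11110]: ((1 XOR 0) IMPLIES (1 AND (0 XOR 0))) -> 0
  row 31 [11111]: ((1 XOR 1) IMPLIES (1 AND (1 XOR 1))) -> 1
Full result column, 4 rows per line (a,b,c fixed per line; d,e runs 00..11 left to right):
  rows 0-3 [a,b,c=000]: 1001  = hex 9
  rows 4-7 [a,b,c=001]: 1001  = hex 9
  rows 8-11 [a,b,c=010]: 1001  = hex 9
  rows 12-15 [a,b,c=011]: 1001  = hex 9
  rows 16-19 [a,b,c=100]: 1001  = hex 9
  rows 20-23 [a,b,c=101]: 1001  = hex 9
  rows 24-27 [a,b,c=110]: 1001  = hex 9
  rows 28-31 [a,b,c=111]: 1001  = hex 9
Output column (row 0 .. row 31) = 10011001100110011001100110011001
Output column grouped in 4s = 1001 1001 1001 1001 1001 1001 1001 1001 = 0x99999999
Convert to decimal digit by digit (value = value*16 + digit):
  9 -> 9
  9*16 + 9 = 153
  153*16 + 9 = 2457
  2457*16 + 9 = 39321
  39321*16 + 9 = 629145
  629145*16 + 9 = 10066329
  10066329*16 + 9 = 161061273
  161061273*16 + 9 = 2576980377
Decimal = 2576980377

2576980377


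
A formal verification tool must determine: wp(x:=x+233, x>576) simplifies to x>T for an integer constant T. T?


Formula: wp(x:=E, P) = P[E/x] (substitute E for x in postcondition)
Step 1: Postcondition: x>576
Step 2: Substitute x+233 for x: x+233>576
Step 3: Solve for x: x > 576-233 = 343

343


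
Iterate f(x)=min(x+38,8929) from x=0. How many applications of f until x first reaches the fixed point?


Step 1: x=0, cap=8929, increment=38
Step 2: x grows by 38 each step until capped at 8929; fixed point is x=8929
Step 3: iterations = ceil(8929/38) = 235

235


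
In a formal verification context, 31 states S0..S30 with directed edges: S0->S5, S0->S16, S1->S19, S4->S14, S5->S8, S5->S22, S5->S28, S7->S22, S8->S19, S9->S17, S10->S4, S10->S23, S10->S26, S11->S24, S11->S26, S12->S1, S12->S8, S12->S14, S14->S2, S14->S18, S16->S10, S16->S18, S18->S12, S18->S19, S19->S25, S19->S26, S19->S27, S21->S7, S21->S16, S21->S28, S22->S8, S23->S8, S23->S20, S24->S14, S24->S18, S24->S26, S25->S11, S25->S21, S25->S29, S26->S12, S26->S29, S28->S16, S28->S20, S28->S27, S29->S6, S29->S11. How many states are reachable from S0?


BFS from S0:
  layer 0: {S0}
  layer 1: {S5, S16}
  layer 2: {S8, S10, S18, S22, S28}
  layer 3: {S4, S12, S19, S20, S23, S26, S27}
  layer 4: {S1, S14, S25, S29}
  layer 5: {S2, S6, S11, S21}
  layer 6: {S7, S24}
Reachable set: {S0, S1, S2, S4, S5, S6, S7, S8, S10, S11, S12, S14, S16, S18, S19, S20, S21, S22, S23, S24, S25, S26, S27, S28, S29}
Count = 25

25


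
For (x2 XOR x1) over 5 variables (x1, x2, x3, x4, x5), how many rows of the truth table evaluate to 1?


Formula: (x2 XOR x1) over 5 vars (32 rows)
Evaluate each row (x1, x2, x3, x4, x5 as bits, MSB first):
  row 0 [00000]: (0 XOR 0) -> 0
  row 1 [00001]: (0 XOR 0) -> 0
  row 2 [00010]: (0 XOR 0) -> 0
  row 3 [00011]: (0 XOR 0) -> 0
  row 4 [00100]: (0 XOR 0) -> 0
  row 5 [00101]: (0 XOR 0) -> 0
  row 6 [00110]: (0 XOR 0) -> 0
  row 7 [00111]: (0 XOR 0) -> 0
  row 8 [01000]: (1 XOR 0) -> 1
  row 9 [01001]: (1 XOR 0) -> 1
  row 10 [01010]: (1 XOR 0) -> 1
  row 11 [01011]: (1 XOR 0) -> 1
  row 12 [01100]: (1 XOR 0) -> 1
  row 13 [01101]: (1 XOR 0) -> 1
  row 14 [01110]: (1 XOR 0) -> 1
  row 15 [01111]: (1 XOR 0) -> 1
  row 16 [10000]: (0 XOR 1) -> 1
  row 17 [10001]: (0 XOR 1) -> 1
  row 18 [10010]: (0 XOR 1) -> 1
  row 19 [10011]: (0 XOR 1) -> 1
  row 20 [10100]: (0 XOR 1) -> 1
  row 21 [10101]: (0 XOR 1) -> 1
  row 22 [10110]: (0 XOR 1) -> 1
  row 23 [10111]: (0 XOR 1) -> 1
  row 24 [11000]: (1 XOR 1) -> 0
  row 25 [11001]: (1 XOR 1) -> 0
  row 26 [11010]: (1 XOR 1) -> 0
  row 27 [11011]: (1 XOR 1) -> 0
  row 28 [11100]: (1 XOR 1) -> 0
  row 29 [11101]: (1 XOR 1) -> 0
  row 30 [11110]: (1 XOR 1) -> 0
  row 31 [11111]: (1 XOR 1) -> 0
Full result column, 8 rows per line (x1,x2 fixed per line; x3,x4,x5 runs 000..111 left to right):
  rows 0-7 [x1,x2=00]: 00000000  (ones: 0)
  rows 8-15 [x1,x2=01]: 11111111  (ones: 8)
  rows 16-23 [x1,x2=10]: 11111111  (ones: 8)
  rows 24-31 [x1,x2=11]: 00000000  (ones: 0)
Count of 1-rows = 0+8+8+0 = 16

16


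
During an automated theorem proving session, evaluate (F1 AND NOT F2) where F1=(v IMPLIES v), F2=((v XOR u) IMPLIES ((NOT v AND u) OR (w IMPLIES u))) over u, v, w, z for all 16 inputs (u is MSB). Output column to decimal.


F1 = (v IMPLIES v)
F2 = ((v XOR u) IMPLIES ((NOT v AND u) OR (w IMPLIES u)))
Counterexample to F1=>F2 is where F1=1 and F2=0.
Evaluate each row (bits = u,v,w,z, MSB first):
  row 0 [0000]: F1=1 F2=1 -> F1&~F2 -> 0
  row 1 [0001]: F1=1 F2=1 -> F1&~F2 -> 0
  row 2 [0010]: F1=1 F2=1 -> F1&~F2 -> 0
  row 3 [0011]: F1=1 F2=1 -> F1&~F2 -> 0
  row 4 [0100]: F1=1 F2=1 -> F1&~F2 -> 0
  row 5 [0101]: F1=1 F2=1 -> F1&~F2 -> 0
  row 6 [0110]: F1=1 F2=0 -> F1&~F2 -> 1
  row 7 [0111]: F1=1 F2=0 -> F1&~F2 -> 1
  row 8 [1000]: F1=1 F2=1 -> F1&~F2 -> 0
  row 9 [1001]: F1=1 F2=1 -> F1&~F2 -> 0
  row 10 [1010]: F1=1 F2=1 -> F1&~F2 -> 0
  row 11 [1011]: F1=1 F2=1 -> F1&~F2 -> 0
  row 12 [1100]: F1=1 F2=1 -> F1&~F2 -> 0
  row 13 [1101]: F1=1 F2=1 -> F1&~F2 -> 0
  row 14 [1110]: F1=1 F2=1 -> F1&~F2 -> 0
  row 15 [1111]: F1=1 F2=1 -> F1&~F2 -> 0
Full result column, 4 rows per line (u,v fixed per line; w,z runs 00..11 left to right):
  rows 0-3 [u,v=00]: 0000  = hex 0
  rows 4-7 [u,v=01]: 0011  = hex 3
  rows 8-11 [u,v=10]: 0000  = hex 0
  rows 12-15 [u,v=11]: 0000  = hex 0
Counterexample vector (row 0 .. row 15) = 0000001100000000
Output column grouped in 4s = 0000 0011 0000 0000 = 0x0300
Convert to decimal digit by digit (value = value*16 + digit):
  0 -> 0
  0*16 + 3 = 3
  3*16 + 0 = 48
  48*16 + 0 = 768
Decimal = 768

768
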